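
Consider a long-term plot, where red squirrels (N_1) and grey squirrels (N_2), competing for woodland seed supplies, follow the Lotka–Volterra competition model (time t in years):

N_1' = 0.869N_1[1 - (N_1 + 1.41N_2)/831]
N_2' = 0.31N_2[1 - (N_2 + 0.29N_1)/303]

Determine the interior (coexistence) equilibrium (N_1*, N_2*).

Setting both brackets to zero gives the nullclines N_1 + 1.41N_2 = 831 and 0.29N_1 + N_2 = 303.
Substituting N_2 = 303 - 0.29N_1 into the first: N_1(1 - 1.41·0.29) = 831 - 1.41·303.
So N_1* = 404/0.591 = 683, and then N_2* = 303 - 0.29·683 = 105.

N_1* ≈ 683, N_2* ≈ 105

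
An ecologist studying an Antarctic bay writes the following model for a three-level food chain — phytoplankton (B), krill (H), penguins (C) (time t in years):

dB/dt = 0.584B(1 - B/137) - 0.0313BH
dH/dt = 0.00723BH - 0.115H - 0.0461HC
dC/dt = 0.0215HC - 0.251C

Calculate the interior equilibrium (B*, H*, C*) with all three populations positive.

From dC/dt = 0: 0.0215H* = 0.251, so H* = 11.7.
From dB/dt = 0: 0.584(1 - B*/137) = 0.0313·11.7, giving B* = 137·(1 - 0.626) = 51.3.
From dH/dt = 0: 0.00723·51.3 - 0.115 = 0.0461C*, so C* = 0.256/0.0461 = 5.55.

B* ≈ 51.3, H* ≈ 11.7, C* ≈ 5.55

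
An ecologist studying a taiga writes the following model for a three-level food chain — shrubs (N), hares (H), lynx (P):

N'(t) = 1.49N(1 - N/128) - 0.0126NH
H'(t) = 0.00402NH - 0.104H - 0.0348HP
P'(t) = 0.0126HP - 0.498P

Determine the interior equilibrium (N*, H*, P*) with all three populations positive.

From dP/dt = 0: 0.0126H* = 0.498, so H* = 39.5.
From dN/dt = 0: 1.49(1 - N*/128) = 0.0126·39.5, giving N* = 128·(1 - 0.334) = 85.2.
From dH/dt = 0: 0.00402·85.2 - 0.104 = 0.0348P*, so P* = 0.239/0.0348 = 6.86.

N* ≈ 85.2, H* ≈ 39.5, P* ≈ 6.86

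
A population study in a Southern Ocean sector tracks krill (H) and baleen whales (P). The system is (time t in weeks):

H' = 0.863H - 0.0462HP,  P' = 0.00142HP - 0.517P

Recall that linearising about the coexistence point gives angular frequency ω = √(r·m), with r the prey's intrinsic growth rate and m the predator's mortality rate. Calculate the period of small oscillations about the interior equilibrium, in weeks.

Here r = 0.863 and m = 0.517, so r·m = 0.446.
ω = √0.446 = 0.668 per week, hence T = 2π/ω ≈ 9.41 weeks.

T ≈ 9.41 weeks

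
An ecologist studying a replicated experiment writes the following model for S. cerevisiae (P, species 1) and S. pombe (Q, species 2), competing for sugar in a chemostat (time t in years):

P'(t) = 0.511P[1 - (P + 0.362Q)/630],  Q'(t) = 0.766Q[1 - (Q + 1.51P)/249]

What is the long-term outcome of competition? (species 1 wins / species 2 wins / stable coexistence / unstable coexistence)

Compare the nullcline intercepts: K1/α12 = 630/0.362 = 1740 > K2 = 249; K2/α21 = 249/1.51 = 165 < K1 = 630.
Since the inequalities point opposite ways, species 1 can invade but species 2 cannot.

species 1 excludes species 2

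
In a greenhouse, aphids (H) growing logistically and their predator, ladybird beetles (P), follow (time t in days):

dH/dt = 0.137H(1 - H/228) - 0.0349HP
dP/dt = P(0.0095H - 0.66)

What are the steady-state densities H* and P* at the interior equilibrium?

From dP/dt = 0 with P > 0: 0.0095H* = 0.66, so H* = 69.5.
Substitute into dH/dt = 0: 0.137(1 - 69.5/228) = 0.0349P*.
The bracket is 0.695, giving P* = 0.0953/0.0349 = 2.73.

H* ≈ 69.5, P* ≈ 2.73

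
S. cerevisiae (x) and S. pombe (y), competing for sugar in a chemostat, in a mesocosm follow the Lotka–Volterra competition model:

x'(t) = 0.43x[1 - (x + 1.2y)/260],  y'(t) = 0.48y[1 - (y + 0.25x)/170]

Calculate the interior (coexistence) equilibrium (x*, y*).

x* ≈ 80, y* ≈ 150

Setting both brackets to zero gives the nullclines x + 1.2y = 260 and 0.25x + y = 170.
Substituting y = 170 - 0.25x into the first: x(1 - 1.2·0.25) = 260 - 1.2·170.
So x* = 56/0.7 = 80, and then y* = 170 - 0.25·80 = 150.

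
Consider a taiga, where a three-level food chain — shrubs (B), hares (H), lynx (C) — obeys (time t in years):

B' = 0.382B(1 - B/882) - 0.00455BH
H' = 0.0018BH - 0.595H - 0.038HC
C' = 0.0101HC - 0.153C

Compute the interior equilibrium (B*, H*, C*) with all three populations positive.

From dC/dt = 0: 0.0101H* = 0.153, so H* = 15.1.
From dB/dt = 0: 0.382(1 - B*/882) = 0.00455·15.1, giving B* = 882·(1 - 0.18) = 723.
From dH/dt = 0: 0.0018·723 - 0.595 = 0.038C*, so C* = 0.706/0.038 = 18.6.

B* ≈ 723, H* ≈ 15.1, C* ≈ 18.6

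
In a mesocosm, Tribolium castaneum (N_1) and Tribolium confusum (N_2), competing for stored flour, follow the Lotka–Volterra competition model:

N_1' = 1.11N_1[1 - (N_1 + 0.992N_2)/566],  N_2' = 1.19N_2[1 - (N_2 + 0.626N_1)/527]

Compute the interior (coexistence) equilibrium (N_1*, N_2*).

Setting both brackets to zero gives the nullclines N_1 + 0.992N_2 = 566 and 0.626N_1 + N_2 = 527.
Substituting N_2 = 527 - 0.626N_1 into the first: N_1(1 - 0.992·0.626) = 566 - 0.992·527.
So N_1* = 43.2/0.379 = 114, and then N_2* = 527 - 0.626·114 = 456.

N_1* ≈ 114, N_2* ≈ 456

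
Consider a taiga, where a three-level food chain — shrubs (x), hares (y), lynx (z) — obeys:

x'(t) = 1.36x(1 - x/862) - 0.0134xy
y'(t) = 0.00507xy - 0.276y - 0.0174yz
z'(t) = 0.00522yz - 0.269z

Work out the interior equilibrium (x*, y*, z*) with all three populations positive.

x* ≈ 424, y* ≈ 51.5, z* ≈ 108

From dz/dt = 0: 0.00522y* = 0.269, so y* = 51.5.
From dx/dt = 0: 1.36(1 - x*/862) = 0.0134·51.5, giving x* = 862·(1 - 0.508) = 424.
From dy/dt = 0: 0.00507·424 - 0.276 = 0.0174z*, so z* = 1.88/0.0174 = 108.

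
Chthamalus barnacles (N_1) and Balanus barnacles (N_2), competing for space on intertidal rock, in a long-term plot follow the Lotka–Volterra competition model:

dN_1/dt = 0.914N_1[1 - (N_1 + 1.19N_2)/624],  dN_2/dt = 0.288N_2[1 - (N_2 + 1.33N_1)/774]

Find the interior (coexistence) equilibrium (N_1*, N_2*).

Setting both brackets to zero gives the nullclines N_1 + 1.19N_2 = 624 and 1.33N_1 + N_2 = 774.
Substituting N_2 = 774 - 1.33N_1 into the first: N_1(1 - 1.19·1.33) = 624 - 1.19·774.
So N_1* = -297/-0.583 = 510, and then N_2* = 774 - 1.33·510 = 96.

N_1* ≈ 510, N_2* ≈ 96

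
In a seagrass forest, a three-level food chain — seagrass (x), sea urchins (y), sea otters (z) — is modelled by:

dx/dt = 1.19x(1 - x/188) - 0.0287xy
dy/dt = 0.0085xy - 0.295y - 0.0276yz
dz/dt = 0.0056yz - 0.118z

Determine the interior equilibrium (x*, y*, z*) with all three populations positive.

x* ≈ 92.5, y* ≈ 21.1, z* ≈ 17.8

From dz/dt = 0: 0.0056y* = 0.118, so y* = 21.1.
From dx/dt = 0: 1.19(1 - x*/188) = 0.0287·21.1, giving x* = 188·(1 - 0.508) = 92.5.
From dy/dt = 0: 0.0085·92.5 - 0.295 = 0.0276z*, so z* = 0.491/0.0276 = 17.8.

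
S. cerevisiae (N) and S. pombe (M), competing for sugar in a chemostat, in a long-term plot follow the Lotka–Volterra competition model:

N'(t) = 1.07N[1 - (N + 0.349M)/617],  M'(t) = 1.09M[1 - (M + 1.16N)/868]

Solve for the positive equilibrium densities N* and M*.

Setting both brackets to zero gives the nullclines N + 0.349M = 617 and 1.16N + M = 868.
Substituting M = 868 - 1.16N into the first: N(1 - 0.349·1.16) = 617 - 0.349·868.
So N* = 314/0.595 = 528, and then M* = 868 - 1.16·528 = 256.

N* ≈ 528, M* ≈ 256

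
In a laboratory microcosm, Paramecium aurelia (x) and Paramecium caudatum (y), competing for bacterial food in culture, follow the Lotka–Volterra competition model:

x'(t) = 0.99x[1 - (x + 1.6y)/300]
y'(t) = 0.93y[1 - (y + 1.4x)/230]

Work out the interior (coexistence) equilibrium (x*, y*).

Setting both brackets to zero gives the nullclines x + 1.6y = 300 and 1.4x + y = 230.
Substituting y = 230 - 1.4x into the first: x(1 - 1.6·1.4) = 300 - 1.6·230.
So x* = -68/-1.24 = 54.8, and then y* = 230 - 1.4·54.8 = 153.

x* ≈ 54.8, y* ≈ 153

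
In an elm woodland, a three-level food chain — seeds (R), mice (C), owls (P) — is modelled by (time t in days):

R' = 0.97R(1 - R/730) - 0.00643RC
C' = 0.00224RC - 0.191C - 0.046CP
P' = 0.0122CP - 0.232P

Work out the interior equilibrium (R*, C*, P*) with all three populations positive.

From dP/dt = 0: 0.0122C* = 0.232, so C* = 19.
From dR/dt = 0: 0.97(1 - R*/730) = 0.00643·19, giving R* = 730·(1 - 0.126) = 638.
From dC/dt = 0: 0.00224·638 - 0.191 = 0.046P*, so P* = 1.24/0.046 = 26.9.

R* ≈ 638, C* ≈ 19, P* ≈ 26.9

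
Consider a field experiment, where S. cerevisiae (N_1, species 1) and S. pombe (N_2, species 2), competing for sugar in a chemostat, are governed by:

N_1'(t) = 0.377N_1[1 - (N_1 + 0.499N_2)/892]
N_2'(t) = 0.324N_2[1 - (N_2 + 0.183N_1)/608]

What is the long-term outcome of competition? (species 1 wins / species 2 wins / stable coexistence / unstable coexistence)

Compare the nullcline intercepts: K1/α12 = 892/0.499 = 1790 > K2 = 608; K2/α21 = 608/0.183 = 3320 > K1 = 892.
Since both inequalities hold, each species can invade when rare, so the interior equilibrium is stable.

stable coexistence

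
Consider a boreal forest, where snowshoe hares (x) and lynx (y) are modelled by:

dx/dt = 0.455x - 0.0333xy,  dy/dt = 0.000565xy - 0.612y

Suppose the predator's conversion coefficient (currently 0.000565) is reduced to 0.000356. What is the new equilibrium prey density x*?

At the interior fixed point, setting dy/dt = 0 with y > 0 fixes x* = (predator death rate)/(xy coefficient) — independent of the other coefficients.
With the change, x* = 0.612/0.000356 = 1720; it rises from 1080.

x* ≈ 1720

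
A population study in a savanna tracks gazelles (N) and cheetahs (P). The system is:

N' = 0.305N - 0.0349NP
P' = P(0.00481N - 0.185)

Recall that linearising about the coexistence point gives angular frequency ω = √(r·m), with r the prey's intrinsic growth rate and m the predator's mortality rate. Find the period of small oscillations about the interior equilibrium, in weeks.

T ≈ 26.5 weeks

Here r = 0.305 and m = 0.185, so r·m = 0.0564.
ω = √0.0564 = 0.238 per week, hence T = 2π/ω ≈ 26.5 weeks.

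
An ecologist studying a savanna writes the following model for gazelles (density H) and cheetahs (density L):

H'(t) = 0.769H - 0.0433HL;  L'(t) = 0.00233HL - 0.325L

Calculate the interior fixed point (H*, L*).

H* ≈ 139, L* ≈ 17.8

Set dL/dt = 0 with L > 0: 0.00233H - 0.325 = 0, so H* = 0.325/0.00233 = 139.
Set dH/dt = 0 with H > 0: 0.769 - 0.0433L = 0, so L* = 0.769/0.0433 = 17.8.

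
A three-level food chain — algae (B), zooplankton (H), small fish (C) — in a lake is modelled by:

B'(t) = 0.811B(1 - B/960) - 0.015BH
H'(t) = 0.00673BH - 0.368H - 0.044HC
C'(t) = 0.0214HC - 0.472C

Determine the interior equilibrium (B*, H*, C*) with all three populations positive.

From dC/dt = 0: 0.0214H* = 0.472, so H* = 22.1.
From dB/dt = 0: 0.811(1 - B*/960) = 0.015·22.1, giving B* = 960·(1 - 0.408) = 568.
From dH/dt = 0: 0.00673·568 - 0.368 = 0.044C*, so C* = 3.46/0.044 = 78.6.

B* ≈ 568, H* ≈ 22.1, C* ≈ 78.6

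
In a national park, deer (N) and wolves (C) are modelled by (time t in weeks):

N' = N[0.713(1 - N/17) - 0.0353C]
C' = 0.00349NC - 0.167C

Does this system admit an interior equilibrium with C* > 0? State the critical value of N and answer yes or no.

The predator equation gives dC/dt > 0 only when N > 0.167/0.00349 = 47.9.
Without the predator, N → K = 17. Since 17 < 47.9, the predator cannot invade.

Threshold N = 47.9; K < 47.9, so no, the predator goes extinct.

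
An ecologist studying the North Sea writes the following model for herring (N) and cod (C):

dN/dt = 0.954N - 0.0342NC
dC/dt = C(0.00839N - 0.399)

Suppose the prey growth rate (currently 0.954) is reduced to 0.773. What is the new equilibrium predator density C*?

C* ≈ 22.6

At the interior fixed point, setting dN/dt = 0 with N > 0 fixes C* = (prey growth rate)/(NC coefficient) — independent of the other coefficients.
With the change, C* = 0.773/0.0342 = 22.6; it falls from 27.9.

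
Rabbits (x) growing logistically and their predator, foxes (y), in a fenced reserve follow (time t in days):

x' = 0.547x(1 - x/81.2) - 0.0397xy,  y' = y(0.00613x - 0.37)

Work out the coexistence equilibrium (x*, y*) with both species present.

x* ≈ 60.4, y* ≈ 3.54

From dy/dt = 0 with y > 0: 0.00613x* = 0.37, so x* = 60.4.
Substitute into dx/dt = 0: 0.547(1 - 60.4/81.2) = 0.0397y*.
The bracket is 0.257, giving y* = 0.14/0.0397 = 3.54.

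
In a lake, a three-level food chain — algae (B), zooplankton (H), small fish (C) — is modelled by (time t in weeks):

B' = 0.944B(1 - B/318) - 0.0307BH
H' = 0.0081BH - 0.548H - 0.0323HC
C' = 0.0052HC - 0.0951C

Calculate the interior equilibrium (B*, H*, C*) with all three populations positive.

From dC/dt = 0: 0.0052H* = 0.0951, so H* = 18.3.
From dB/dt = 0: 0.944(1 - B*/318) = 0.0307·18.3, giving B* = 318·(1 - 0.595) = 129.
From dH/dt = 0: 0.0081·129 - 0.548 = 0.0323C*, so C* = 0.496/0.0323 = 15.4.

B* ≈ 129, H* ≈ 18.3, C* ≈ 15.4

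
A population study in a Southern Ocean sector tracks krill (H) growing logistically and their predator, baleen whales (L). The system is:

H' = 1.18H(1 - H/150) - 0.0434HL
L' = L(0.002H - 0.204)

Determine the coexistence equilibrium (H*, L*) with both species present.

H* ≈ 102, L* ≈ 8.7

From dL/dt = 0 with L > 0: 0.002H* = 0.204, so H* = 102.
Substitute into dH/dt = 0: 1.18(1 - 102/150) = 0.0434L*.
The bracket is 0.32, giving L* = 0.378/0.0434 = 8.7.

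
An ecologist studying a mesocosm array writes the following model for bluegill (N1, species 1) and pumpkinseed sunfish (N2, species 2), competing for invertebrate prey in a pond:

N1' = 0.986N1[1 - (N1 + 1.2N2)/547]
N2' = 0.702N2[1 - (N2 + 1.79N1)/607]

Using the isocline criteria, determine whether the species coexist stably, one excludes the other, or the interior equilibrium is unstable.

Compare the nullcline intercepts: K1/α12 = 547/1.2 = 456 < K2 = 607; K2/α21 = 607/1.79 = 339 < K1 = 547.
Since both are reversed, neither can invade when rare; the interior point is a saddle.

unstable coexistence (outcome depends on initial conditions)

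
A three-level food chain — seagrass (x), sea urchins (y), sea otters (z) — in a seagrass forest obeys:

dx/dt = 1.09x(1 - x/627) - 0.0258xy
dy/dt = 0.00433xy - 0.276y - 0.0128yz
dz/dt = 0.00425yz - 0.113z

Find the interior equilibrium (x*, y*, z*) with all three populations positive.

From dz/dt = 0: 0.00425y* = 0.113, so y* = 26.6.
From dx/dt = 0: 1.09(1 - x*/627) = 0.0258·26.6, giving x* = 627·(1 - 0.629) = 232.
From dy/dt = 0: 0.00433·232 - 0.276 = 0.0128z*, so z* = 0.73/0.0128 = 57.1.

x* ≈ 232, y* ≈ 26.6, z* ≈ 57.1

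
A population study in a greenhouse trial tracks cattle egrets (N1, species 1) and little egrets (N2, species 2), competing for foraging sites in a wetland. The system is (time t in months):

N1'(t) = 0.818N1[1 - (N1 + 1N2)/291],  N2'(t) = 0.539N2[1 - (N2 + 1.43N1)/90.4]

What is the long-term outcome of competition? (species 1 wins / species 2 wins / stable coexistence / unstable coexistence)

Compare the nullcline intercepts: K1/α12 = 291/1 = 291 > K2 = 90.4; K2/α21 = 90.4/1.43 = 63.2 < K1 = 291.
Since the inequalities point opposite ways, species 1 can invade but species 2 cannot.

species 1 excludes species 2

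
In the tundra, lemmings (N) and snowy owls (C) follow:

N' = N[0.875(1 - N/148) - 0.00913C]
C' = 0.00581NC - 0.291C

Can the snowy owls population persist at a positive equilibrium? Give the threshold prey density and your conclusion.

The predator equation gives dC/dt > 0 only when N > 0.291/0.00581 = 50.1.
Without the predator, N → K = 148. Since 148 > 50.1, the predator can invade and persist.

Threshold N = 50.1; K > 50.1, so yes, the predator persists.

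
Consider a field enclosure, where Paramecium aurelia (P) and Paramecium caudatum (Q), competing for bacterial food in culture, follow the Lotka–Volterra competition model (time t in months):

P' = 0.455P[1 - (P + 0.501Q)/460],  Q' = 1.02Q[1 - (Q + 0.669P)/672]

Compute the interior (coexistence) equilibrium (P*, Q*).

P* ≈ 186, Q* ≈ 548

Setting both brackets to zero gives the nullclines P + 0.501Q = 460 and 0.669P + Q = 672.
Substituting Q = 672 - 0.669P into the first: P(1 - 0.501·0.669) = 460 - 0.501·672.
So P* = 123/0.665 = 186, and then Q* = 672 - 0.669·186 = 548.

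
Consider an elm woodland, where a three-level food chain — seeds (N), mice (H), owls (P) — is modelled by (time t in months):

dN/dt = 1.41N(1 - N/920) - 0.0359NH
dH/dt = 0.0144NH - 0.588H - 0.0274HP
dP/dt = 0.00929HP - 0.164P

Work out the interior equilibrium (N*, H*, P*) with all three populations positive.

From dP/dt = 0: 0.00929H* = 0.164, so H* = 17.7.
From dN/dt = 0: 1.41(1 - N*/920) = 0.0359·17.7, giving N* = 920·(1 - 0.449) = 506.
From dH/dt = 0: 0.0144·506 - 0.588 = 0.0274P*, so P* = 6.71/0.0274 = 245.

N* ≈ 506, H* ≈ 17.7, P* ≈ 245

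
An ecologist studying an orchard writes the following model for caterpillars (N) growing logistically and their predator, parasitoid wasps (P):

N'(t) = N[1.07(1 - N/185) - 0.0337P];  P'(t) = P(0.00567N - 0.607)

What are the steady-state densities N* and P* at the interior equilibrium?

N* ≈ 107, P* ≈ 13.4

From dP/dt = 0 with P > 0: 0.00567N* = 0.607, so N* = 107.
Substitute into dN/dt = 0: 1.07(1 - 107/185) = 0.0337P*.
The bracket is 0.421, giving P* = 0.451/0.0337 = 13.4.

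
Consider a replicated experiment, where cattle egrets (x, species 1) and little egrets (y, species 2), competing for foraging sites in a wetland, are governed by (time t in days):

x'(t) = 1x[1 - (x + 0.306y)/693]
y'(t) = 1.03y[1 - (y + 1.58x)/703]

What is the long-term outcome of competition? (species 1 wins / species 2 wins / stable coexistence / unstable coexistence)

Compare the nullcline intercepts: K1/α12 = 693/0.306 = 2260 > K2 = 703; K2/α21 = 703/1.58 = 445 < K1 = 693.
Since the inequalities point opposite ways, species 1 can invade but species 2 cannot.

species 1 excludes species 2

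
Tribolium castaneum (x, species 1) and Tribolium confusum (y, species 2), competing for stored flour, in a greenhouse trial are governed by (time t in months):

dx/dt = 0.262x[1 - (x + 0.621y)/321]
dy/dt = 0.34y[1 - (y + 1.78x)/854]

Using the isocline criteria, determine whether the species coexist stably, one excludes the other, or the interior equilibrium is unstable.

Compare the nullcline intercepts: K1/α12 = 321/0.621 = 517 < K2 = 854; K2/α21 = 854/1.78 = 480 > K1 = 321.
Since the inequalities point opposite ways, species 2 can invade but species 1 cannot.

species 2 excludes species 1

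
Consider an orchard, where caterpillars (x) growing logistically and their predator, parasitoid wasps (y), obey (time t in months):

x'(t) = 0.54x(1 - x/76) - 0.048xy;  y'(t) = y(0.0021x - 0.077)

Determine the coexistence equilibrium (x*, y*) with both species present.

x* ≈ 36.7, y* ≈ 5.82

From dy/dt = 0 with y > 0: 0.0021x* = 0.077, so x* = 36.7.
Substitute into dx/dt = 0: 0.54(1 - 36.7/76) = 0.048y*.
The bracket is 0.518, giving y* = 0.279/0.048 = 5.82.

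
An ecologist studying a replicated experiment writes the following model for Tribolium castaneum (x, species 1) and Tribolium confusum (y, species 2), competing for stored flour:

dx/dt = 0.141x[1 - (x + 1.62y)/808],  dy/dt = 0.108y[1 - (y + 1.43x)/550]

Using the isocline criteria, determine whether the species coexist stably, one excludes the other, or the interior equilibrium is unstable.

Compare the nullcline intercepts: K1/α12 = 808/1.62 = 499 < K2 = 550; K2/α21 = 550/1.43 = 385 < K1 = 808.
Since both are reversed, neither can invade when rare; the interior point is a saddle.

unstable coexistence (outcome depends on initial conditions)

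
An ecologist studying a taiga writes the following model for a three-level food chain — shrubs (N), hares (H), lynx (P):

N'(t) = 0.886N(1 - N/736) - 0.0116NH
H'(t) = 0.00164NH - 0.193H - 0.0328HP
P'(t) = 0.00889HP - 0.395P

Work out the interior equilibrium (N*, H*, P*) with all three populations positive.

N* ≈ 308, H* ≈ 44.4, P* ≈ 9.51

From dP/dt = 0: 0.00889H* = 0.395, so H* = 44.4.
From dN/dt = 0: 0.886(1 - N*/736) = 0.0116·44.4, giving N* = 736·(1 - 0.582) = 308.
From dH/dt = 0: 0.00164·308 - 0.193 = 0.0328P*, so P* = 0.312/0.0328 = 9.51.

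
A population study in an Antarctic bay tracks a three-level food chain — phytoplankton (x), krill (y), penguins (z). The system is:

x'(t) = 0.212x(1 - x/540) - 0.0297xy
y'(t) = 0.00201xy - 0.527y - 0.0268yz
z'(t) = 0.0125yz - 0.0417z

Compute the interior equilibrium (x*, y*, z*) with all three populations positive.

x* ≈ 288, y* ≈ 3.34, z* ≈ 1.91

From dz/dt = 0: 0.0125y* = 0.0417, so y* = 3.34.
From dx/dt = 0: 0.212(1 - x*/540) = 0.0297·3.34, giving x* = 540·(1 - 0.467) = 288.
From dy/dt = 0: 0.00201·288 - 0.527 = 0.0268z*, so z* = 0.0511/0.0268 = 1.91.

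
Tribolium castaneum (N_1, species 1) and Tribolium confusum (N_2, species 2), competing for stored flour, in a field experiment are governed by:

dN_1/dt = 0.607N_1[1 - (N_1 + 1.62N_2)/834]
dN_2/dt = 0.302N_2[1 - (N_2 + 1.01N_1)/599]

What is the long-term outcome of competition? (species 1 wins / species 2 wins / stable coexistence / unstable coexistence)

unstable coexistence (outcome depends on initial conditions)

Compare the nullcline intercepts: K1/α12 = 834/1.62 = 515 < K2 = 599; K2/α21 = 599/1.01 = 593 < K1 = 834.
Since both are reversed, neither can invade when rare; the interior point is a saddle.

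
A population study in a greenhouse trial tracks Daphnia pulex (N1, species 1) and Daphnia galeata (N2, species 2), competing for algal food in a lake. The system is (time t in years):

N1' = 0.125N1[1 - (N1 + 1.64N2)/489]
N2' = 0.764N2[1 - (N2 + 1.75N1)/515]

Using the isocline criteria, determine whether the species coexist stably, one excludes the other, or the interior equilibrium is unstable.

unstable coexistence (outcome depends on initial conditions)

Compare the nullcline intercepts: K1/α12 = 489/1.64 = 298 < K2 = 515; K2/α21 = 515/1.75 = 294 < K1 = 489.
Since both are reversed, neither can invade when rare; the interior point is a saddle.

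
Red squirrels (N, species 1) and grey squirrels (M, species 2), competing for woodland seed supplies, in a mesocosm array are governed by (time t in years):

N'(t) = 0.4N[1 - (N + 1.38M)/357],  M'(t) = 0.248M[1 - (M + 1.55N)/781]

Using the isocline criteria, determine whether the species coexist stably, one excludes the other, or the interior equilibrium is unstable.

species 2 excludes species 1

Compare the nullcline intercepts: K1/α12 = 357/1.38 = 259 < K2 = 781; K2/α21 = 781/1.55 = 504 > K1 = 357.
Since the inequalities point opposite ways, species 2 can invade but species 1 cannot.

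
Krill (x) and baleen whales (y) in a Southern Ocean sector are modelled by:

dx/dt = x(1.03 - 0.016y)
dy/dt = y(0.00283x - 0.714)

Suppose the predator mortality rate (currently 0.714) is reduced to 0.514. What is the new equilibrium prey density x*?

x* ≈ 182

At the interior fixed point, setting dy/dt = 0 with y > 0 fixes x* = (predator death rate)/(xy coefficient) — independent of the other coefficients.
With the change, x* = 0.514/0.00283 = 182; it falls from 252.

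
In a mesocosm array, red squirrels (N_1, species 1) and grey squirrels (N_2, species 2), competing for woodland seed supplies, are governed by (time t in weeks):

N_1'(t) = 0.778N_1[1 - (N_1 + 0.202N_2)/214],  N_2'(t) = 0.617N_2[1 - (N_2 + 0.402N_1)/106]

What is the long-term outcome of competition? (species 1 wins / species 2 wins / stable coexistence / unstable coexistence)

stable coexistence

Compare the nullcline intercepts: K1/α12 = 214/0.202 = 1060 > K2 = 106; K2/α21 = 106/0.402 = 264 > K1 = 214.
Since both inequalities hold, each species can invade when rare, so the interior equilibrium is stable.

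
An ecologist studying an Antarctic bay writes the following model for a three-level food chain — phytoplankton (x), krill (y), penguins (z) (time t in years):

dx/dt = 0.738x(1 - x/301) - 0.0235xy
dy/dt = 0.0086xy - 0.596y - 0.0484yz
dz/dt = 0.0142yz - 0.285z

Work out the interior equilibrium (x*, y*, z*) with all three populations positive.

From dz/dt = 0: 0.0142y* = 0.285, so y* = 20.1.
From dx/dt = 0: 0.738(1 - x*/301) = 0.0235·20.1, giving x* = 301·(1 - 0.639) = 109.
From dy/dt = 0: 0.0086·109 - 0.596 = 0.0484z*, so z* = 0.338/0.0484 = 6.99.

x* ≈ 109, y* ≈ 20.1, z* ≈ 6.99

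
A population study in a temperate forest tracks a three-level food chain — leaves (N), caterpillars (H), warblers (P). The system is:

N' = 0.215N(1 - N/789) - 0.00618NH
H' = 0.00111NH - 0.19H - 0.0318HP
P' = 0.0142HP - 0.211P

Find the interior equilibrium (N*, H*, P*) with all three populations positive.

N* ≈ 452, H* ≈ 14.9, P* ≈ 9.8

From dP/dt = 0: 0.0142H* = 0.211, so H* = 14.9.
From dN/dt = 0: 0.215(1 - N*/789) = 0.00618·14.9, giving N* = 789·(1 - 0.427) = 452.
From dH/dt = 0: 0.00111·452 - 0.19 = 0.0318P*, so P* = 0.312/0.0318 = 9.8.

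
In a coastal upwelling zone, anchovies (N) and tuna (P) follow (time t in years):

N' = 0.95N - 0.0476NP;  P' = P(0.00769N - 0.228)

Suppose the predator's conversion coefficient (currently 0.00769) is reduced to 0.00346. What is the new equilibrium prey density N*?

At the interior fixed point, setting dP/dt = 0 with P > 0 fixes N* = (predator death rate)/(NP coefficient) — independent of the other coefficients.
With the change, N* = 0.228/0.00346 = 65.9; it rises from 29.6.

N* ≈ 65.9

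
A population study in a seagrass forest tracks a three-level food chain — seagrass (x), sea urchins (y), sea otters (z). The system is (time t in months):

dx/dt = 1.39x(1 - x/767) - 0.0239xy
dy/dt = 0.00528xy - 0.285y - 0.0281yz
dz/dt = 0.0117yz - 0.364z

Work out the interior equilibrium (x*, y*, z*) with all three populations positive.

x* ≈ 357, y* ≈ 31.1, z* ≈ 56.9

From dz/dt = 0: 0.0117y* = 0.364, so y* = 31.1.
From dx/dt = 0: 1.39(1 - x*/767) = 0.0239·31.1, giving x* = 767·(1 - 0.535) = 357.
From dy/dt = 0: 0.00528·357 - 0.285 = 0.0281z*, so z* = 1.6/0.0281 = 56.9.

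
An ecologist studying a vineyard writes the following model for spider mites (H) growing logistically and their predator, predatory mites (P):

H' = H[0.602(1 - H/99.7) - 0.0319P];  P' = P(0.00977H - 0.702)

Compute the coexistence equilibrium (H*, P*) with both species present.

H* ≈ 71.9, P* ≈ 5.27

From dP/dt = 0 with P > 0: 0.00977H* = 0.702, so H* = 71.9.
Substitute into dH/dt = 0: 0.602(1 - 71.9/99.7) = 0.0319P*.
The bracket is 0.279, giving P* = 0.168/0.0319 = 5.27.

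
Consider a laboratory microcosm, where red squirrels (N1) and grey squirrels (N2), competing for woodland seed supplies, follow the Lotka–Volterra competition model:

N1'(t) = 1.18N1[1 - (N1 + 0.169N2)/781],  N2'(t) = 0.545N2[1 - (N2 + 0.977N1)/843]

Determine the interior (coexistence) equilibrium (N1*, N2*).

N1* ≈ 765, N2* ≈ 95.8

Setting both brackets to zero gives the nullclines N1 + 0.169N2 = 781 and 0.977N1 + N2 = 843.
Substituting N2 = 843 - 0.977N1 into the first: N1(1 - 0.169·0.977) = 781 - 0.169·843.
So N1* = 639/0.835 = 765, and then N2* = 843 - 0.977·765 = 95.8.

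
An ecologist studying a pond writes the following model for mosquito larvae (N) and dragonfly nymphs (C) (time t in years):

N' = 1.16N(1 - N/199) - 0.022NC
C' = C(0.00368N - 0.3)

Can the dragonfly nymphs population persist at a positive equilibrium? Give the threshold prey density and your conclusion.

Threshold N = 81.5; K > 81.5, so yes, the predator persists.

The predator equation gives dC/dt > 0 only when N > 0.3/0.00368 = 81.5.
Without the predator, N → K = 199. Since 199 > 81.5, the predator can invade and persist.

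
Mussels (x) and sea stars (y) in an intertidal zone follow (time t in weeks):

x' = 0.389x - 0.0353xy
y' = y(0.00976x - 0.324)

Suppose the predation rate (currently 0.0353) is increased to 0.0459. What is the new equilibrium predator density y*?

At the interior fixed point, setting dx/dt = 0 with x > 0 fixes y* = (prey growth rate)/(xy coefficient) — independent of the other coefficients.
With the change, y* = 0.389/0.0459 = 8.47; it falls from 11.

y* ≈ 8.47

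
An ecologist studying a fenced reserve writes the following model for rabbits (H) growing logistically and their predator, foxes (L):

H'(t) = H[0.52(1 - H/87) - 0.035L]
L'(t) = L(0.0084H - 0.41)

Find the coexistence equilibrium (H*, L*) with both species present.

From dL/dt = 0 with L > 0: 0.0084H* = 0.41, so H* = 48.8.
Substitute into dH/dt = 0: 0.52(1 - 48.8/87) = 0.035L*.
The bracket is 0.439, giving L* = 0.228/0.035 = 6.52.

H* ≈ 48.8, L* ≈ 6.52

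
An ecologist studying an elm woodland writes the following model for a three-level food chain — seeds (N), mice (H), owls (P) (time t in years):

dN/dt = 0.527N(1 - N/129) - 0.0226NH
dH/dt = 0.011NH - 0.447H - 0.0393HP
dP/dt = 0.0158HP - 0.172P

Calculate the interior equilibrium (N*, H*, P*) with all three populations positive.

From dP/dt = 0: 0.0158H* = 0.172, so H* = 10.9.
From dN/dt = 0: 0.527(1 - N*/129) = 0.0226·10.9, giving N* = 129·(1 - 0.467) = 68.8.
From dH/dt = 0: 0.011·68.8 - 0.447 = 0.0393P*, so P* = 0.31/0.0393 = 7.88.

N* ≈ 68.8, H* ≈ 10.9, P* ≈ 7.88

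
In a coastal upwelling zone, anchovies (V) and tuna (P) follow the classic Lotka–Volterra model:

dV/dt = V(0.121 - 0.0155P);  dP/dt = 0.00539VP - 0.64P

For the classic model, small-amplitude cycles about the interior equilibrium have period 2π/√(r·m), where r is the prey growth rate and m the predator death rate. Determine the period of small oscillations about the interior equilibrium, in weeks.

T ≈ 22.6 weeks

Here r = 0.121 and m = 0.64, so r·m = 0.0774.
ω = √0.0774 = 0.278 per week, hence T = 2π/ω ≈ 22.6 weeks.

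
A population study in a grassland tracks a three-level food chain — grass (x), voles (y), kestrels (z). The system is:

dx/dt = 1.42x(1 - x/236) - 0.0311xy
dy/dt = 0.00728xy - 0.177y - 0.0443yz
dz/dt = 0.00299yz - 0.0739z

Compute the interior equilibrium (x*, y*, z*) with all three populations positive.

From dz/dt = 0: 0.00299y* = 0.0739, so y* = 24.7.
From dx/dt = 0: 1.42(1 - x*/236) = 0.0311·24.7, giving x* = 236·(1 - 0.541) = 108.
From dy/dt = 0: 0.00728·108 - 0.177 = 0.0443z*, so z* = 0.611/0.0443 = 13.8.

x* ≈ 108, y* ≈ 24.7, z* ≈ 13.8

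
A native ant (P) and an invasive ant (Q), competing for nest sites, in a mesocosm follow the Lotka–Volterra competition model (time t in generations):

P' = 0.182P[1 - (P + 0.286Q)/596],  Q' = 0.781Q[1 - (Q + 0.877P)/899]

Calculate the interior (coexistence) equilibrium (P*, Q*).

P* ≈ 452, Q* ≈ 502

Setting both brackets to zero gives the nullclines P + 0.286Q = 596 and 0.877P + Q = 899.
Substituting Q = 899 - 0.877P into the first: P(1 - 0.286·0.877) = 596 - 0.286·899.
So P* = 339/0.749 = 452, and then Q* = 899 - 0.877·452 = 502.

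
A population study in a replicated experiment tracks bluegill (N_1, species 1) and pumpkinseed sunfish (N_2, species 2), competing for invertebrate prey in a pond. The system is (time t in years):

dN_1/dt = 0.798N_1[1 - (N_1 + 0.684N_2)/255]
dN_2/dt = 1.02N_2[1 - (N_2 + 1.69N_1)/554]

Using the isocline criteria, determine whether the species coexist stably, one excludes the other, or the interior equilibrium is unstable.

Compare the nullcline intercepts: K1/α12 = 255/0.684 = 373 < K2 = 554; K2/α21 = 554/1.69 = 328 > K1 = 255.
Since the inequalities point opposite ways, species 2 can invade but species 1 cannot.

species 2 excludes species 1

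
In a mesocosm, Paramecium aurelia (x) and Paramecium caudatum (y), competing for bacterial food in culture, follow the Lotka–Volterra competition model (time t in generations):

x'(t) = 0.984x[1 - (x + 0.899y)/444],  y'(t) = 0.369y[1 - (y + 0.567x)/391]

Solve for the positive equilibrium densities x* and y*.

Setting both brackets to zero gives the nullclines x + 0.899y = 444 and 0.567x + y = 391.
Substituting y = 391 - 0.567x into the first: x(1 - 0.899·0.567) = 444 - 0.899·391.
So x* = 92.5/0.49 = 189, and then y* = 391 - 0.567·189 = 284.

x* ≈ 189, y* ≈ 284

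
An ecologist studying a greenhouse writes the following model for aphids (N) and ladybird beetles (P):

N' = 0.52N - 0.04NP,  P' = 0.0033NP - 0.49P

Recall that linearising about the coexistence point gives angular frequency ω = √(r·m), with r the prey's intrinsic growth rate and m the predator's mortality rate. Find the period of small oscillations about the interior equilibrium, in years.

Here r = 0.52 and m = 0.49, so r·m = 0.255.
ω = √0.255 = 0.505 per year, hence T = 2π/ω ≈ 12.4 years.

T ≈ 12.4 years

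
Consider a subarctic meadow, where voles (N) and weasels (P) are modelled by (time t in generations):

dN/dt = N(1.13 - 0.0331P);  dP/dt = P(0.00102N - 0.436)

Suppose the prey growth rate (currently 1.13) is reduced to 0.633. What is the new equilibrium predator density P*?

P* ≈ 19.1

At the interior fixed point, setting dN/dt = 0 with N > 0 fixes P* = (prey growth rate)/(NP coefficient) — independent of the other coefficients.
With the change, P* = 0.633/0.0331 = 19.1; it falls from 34.1.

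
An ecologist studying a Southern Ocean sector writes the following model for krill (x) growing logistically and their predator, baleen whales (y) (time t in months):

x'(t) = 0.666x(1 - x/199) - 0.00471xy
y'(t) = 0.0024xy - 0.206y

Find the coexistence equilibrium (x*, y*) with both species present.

From dy/dt = 0 with y > 0: 0.0024x* = 0.206, so x* = 85.8.
Substitute into dx/dt = 0: 0.666(1 - 85.8/199) = 0.00471y*.
The bracket is 0.569, giving y* = 0.379/0.00471 = 80.4.

x* ≈ 85.8, y* ≈ 80.4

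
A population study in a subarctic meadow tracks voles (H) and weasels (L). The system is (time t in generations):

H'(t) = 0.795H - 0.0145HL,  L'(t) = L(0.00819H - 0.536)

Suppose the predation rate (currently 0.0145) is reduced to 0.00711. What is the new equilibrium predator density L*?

L* ≈ 112

At the interior fixed point, setting dH/dt = 0 with H > 0 fixes L* = (prey growth rate)/(HL coefficient) — independent of the other coefficients.
With the change, L* = 0.795/0.00711 = 112; it rises from 54.8.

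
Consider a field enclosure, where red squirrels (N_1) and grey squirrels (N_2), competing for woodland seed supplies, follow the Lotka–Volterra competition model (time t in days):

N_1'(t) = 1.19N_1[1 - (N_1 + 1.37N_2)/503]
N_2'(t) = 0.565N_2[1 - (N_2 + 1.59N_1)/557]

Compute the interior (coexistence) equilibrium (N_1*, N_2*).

N_1* ≈ 221, N_2* ≈ 206

Setting both brackets to zero gives the nullclines N_1 + 1.37N_2 = 503 and 1.59N_1 + N_2 = 557.
Substituting N_2 = 557 - 1.59N_1 into the first: N_1(1 - 1.37·1.59) = 503 - 1.37·557.
So N_1* = -260/-1.18 = 221, and then N_2* = 557 - 1.59·221 = 206.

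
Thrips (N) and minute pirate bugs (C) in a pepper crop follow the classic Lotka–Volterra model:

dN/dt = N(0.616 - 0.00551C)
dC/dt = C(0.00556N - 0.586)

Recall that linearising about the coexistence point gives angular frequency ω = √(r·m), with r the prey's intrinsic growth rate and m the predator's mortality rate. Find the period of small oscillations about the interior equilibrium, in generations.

T ≈ 10.5 generations

Here r = 0.616 and m = 0.586, so r·m = 0.361.
ω = √0.361 = 0.601 per generation, hence T = 2π/ω ≈ 10.5 generations.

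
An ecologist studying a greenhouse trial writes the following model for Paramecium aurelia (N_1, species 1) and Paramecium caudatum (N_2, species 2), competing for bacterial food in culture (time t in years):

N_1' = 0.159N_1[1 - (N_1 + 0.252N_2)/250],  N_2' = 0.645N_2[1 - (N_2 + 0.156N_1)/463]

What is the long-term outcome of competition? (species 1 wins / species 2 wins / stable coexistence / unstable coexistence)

stable coexistence

Compare the nullcline intercepts: K1/α12 = 250/0.252 = 992 > K2 = 463; K2/α21 = 463/0.156 = 2970 > K1 = 250.
Since both inequalities hold, each species can invade when rare, so the interior equilibrium is stable.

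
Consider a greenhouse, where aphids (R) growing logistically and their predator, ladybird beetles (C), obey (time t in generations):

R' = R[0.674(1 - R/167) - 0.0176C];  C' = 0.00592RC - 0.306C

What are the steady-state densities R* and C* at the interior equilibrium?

From dC/dt = 0 with C > 0: 0.00592R* = 0.306, so R* = 51.7.
Substitute into dR/dt = 0: 0.674(1 - 51.7/167) = 0.0176C*.
The bracket is 0.69, giving C* = 0.465/0.0176 = 26.4.

R* ≈ 51.7, C* ≈ 26.4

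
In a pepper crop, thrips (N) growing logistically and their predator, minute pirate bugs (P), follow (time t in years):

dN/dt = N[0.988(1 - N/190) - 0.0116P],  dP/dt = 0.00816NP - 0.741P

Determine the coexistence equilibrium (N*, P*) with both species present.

N* ≈ 90.8, P* ≈ 44.5

From dP/dt = 0 with P > 0: 0.00816N* = 0.741, so N* = 90.8.
Substitute into dN/dt = 0: 0.988(1 - 90.8/190) = 0.0116P*.
The bracket is 0.522, giving P* = 0.516/0.0116 = 44.5.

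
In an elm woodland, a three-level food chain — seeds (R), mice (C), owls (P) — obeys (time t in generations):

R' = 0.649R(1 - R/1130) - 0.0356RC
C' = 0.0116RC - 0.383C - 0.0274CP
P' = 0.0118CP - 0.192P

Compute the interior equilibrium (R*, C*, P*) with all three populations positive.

R* ≈ 121, C* ≈ 16.3, P* ≈ 37.4

From dP/dt = 0: 0.0118C* = 0.192, so C* = 16.3.
From dR/dt = 0: 0.649(1 - R*/1130) = 0.0356·16.3, giving R* = 1130·(1 - 0.893) = 121.
From dC/dt = 0: 0.0116·121 - 0.383 = 0.0274P*, so P* = 1.03/0.0274 = 37.4.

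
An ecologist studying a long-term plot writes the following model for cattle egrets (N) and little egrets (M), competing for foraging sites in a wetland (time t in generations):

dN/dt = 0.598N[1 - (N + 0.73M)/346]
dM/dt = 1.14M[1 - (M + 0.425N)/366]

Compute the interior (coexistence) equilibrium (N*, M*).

N* ≈ 114, M* ≈ 317

Setting both brackets to zero gives the nullclines N + 0.73M = 346 and 0.425N + M = 366.
Substituting M = 366 - 0.425N into the first: N(1 - 0.73·0.425) = 346 - 0.73·366.
So N* = 78.8/0.69 = 114, and then M* = 366 - 0.425·114 = 317.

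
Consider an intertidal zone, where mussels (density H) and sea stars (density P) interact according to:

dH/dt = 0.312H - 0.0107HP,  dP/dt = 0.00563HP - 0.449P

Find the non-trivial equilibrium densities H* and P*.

H* ≈ 79.8, P* ≈ 29.2

Set dP/dt = 0 with P > 0: 0.00563H - 0.449 = 0, so H* = 0.449/0.00563 = 79.8.
Set dH/dt = 0 with H > 0: 0.312 - 0.0107P = 0, so P* = 0.312/0.0107 = 29.2.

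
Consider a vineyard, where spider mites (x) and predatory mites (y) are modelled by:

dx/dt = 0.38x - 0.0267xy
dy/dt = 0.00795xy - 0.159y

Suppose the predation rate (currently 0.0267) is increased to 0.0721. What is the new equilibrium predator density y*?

At the interior fixed point, setting dx/dt = 0 with x > 0 fixes y* = (prey growth rate)/(xy coefficient) — independent of the other coefficients.
With the change, y* = 0.38/0.0721 = 5.27; it falls from 14.2.

y* ≈ 5.27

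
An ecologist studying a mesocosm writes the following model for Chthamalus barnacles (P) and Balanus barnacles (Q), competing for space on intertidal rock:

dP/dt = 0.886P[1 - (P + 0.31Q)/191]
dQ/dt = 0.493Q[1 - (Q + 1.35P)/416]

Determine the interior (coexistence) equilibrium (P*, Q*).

P* ≈ 107, Q* ≈ 272

Setting both brackets to zero gives the nullclines P + 0.31Q = 191 and 1.35P + Q = 416.
Substituting Q = 416 - 1.35P into the first: P(1 - 0.31·1.35) = 191 - 0.31·416.
So P* = 62/0.581 = 107, and then Q* = 416 - 1.35·107 = 272.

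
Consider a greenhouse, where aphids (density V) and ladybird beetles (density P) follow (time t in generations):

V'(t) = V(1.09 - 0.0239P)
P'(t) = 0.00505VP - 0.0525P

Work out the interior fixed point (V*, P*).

Set dP/dt = 0 with P > 0: 0.00505V - 0.0525 = 0, so V* = 0.0525/0.00505 = 10.4.
Set dV/dt = 0 with V > 0: 1.09 - 0.0239P = 0, so P* = 1.09/0.0239 = 45.6.

V* ≈ 10.4, P* ≈ 45.6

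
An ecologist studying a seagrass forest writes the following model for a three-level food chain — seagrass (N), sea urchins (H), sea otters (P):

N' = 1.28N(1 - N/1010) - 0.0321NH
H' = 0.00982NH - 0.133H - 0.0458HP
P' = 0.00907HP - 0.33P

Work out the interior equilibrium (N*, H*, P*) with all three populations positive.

N* ≈ 88.4, H* ≈ 36.4, P* ≈ 16.1

From dP/dt = 0: 0.00907H* = 0.33, so H* = 36.4.
From dN/dt = 0: 1.28(1 - N*/1010) = 0.0321·36.4, giving N* = 1010·(1 - 0.912) = 88.4.
From dH/dt = 0: 0.00982·88.4 - 0.133 = 0.0458P*, so P* = 0.735/0.0458 = 16.1.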